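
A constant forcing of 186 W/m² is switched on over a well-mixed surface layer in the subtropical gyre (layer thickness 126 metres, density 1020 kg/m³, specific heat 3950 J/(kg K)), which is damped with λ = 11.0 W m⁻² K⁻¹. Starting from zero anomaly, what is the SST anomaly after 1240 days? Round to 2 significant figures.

15 K

Areal heat capacity C = ρ c_p D = 1020 × 3950 × 126 = 5.08×10^8 J/(m²·K).
τ = C / λ = 5.08×10^8 / 11.0 = 4.62×10^7 s.
Equilibrium anomaly ΔT_eq = F / λ = 186 / 11.0 = 16.9 K.
t = 1240 days = 1.07×10^8 s, so t/τ = 2.32.
ΔT(t) = ΔT_eq (1 − e^(−t/τ)) = 16.9 × (1 − e^−2.32) = 15.2 K.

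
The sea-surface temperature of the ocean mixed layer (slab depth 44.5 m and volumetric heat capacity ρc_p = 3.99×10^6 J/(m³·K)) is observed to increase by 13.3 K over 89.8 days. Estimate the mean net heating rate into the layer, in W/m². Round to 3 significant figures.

Areal heat capacity C = ρc_p × D = 3.99×10^6 × 44.5 = 1.78×10^8 J/(m^2 K).
Required heat per unit area: Q = C ΔT = 1.78×10^8 × 13.3 = 2.36×10^9 J/m².
Flux F = Q / Δt = 2.36×10^9 / 7.76×10^6 s = 304 W/m².

304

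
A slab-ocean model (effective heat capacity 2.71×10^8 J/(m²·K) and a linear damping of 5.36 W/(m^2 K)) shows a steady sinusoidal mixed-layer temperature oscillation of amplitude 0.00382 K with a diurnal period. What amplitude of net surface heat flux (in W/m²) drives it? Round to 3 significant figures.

75.3

Areal heat capacity C = 2.71×10^8 J/(m²·K) (given).
ω = 2π / 86400 s = 7.27×10^-5 s⁻¹.
√((Cω)² + λ²) = √((19700)² + 5.36²) = 19700 W/(m²·K).
F₀ = A × √((Cω)²+λ²) = 0.00382 × 19700 = 75.3 W/m².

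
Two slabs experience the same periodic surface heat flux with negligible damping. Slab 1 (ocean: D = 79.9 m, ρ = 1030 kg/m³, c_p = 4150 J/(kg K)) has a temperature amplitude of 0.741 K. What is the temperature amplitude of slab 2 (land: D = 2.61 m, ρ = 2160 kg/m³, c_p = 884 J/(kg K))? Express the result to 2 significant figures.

51 K

C_ocean = 3.42×10^8 J/(m²·K); C_land = 4.98×10^6 J/(m²·K).
A ∝ 1/C ⇒ A_land = A_ocean × C_ocean/C_land = 0.741 × 68.5 = 50.8 K.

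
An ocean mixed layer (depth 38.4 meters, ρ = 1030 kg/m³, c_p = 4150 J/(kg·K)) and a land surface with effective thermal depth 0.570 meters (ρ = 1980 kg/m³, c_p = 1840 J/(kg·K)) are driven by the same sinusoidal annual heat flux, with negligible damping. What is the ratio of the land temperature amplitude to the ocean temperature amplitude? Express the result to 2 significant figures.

C_ocean = 1030 × 4150 × 38.4 = 1.64×10^8 J/(m²·K).
C_land = 1980 × 1840 × 0.570 = 2.08×10^6 J/(m²·K).
Undamped amplitude ∝ 1/C, so A_land/A_ocean = C_ocean/C_land = 79.0.

79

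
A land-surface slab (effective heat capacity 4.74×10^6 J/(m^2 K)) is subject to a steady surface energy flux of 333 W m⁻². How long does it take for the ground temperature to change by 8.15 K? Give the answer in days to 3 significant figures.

1.34 days

Areal heat capacity C = 4.74×10^6 J/(m^2 K) (given).
Time required: Δt = C ΔT / F = 4.74×10^6 × 8.15 / 333 = 1.16×10^5 s.
In days: 1.16×10^5 s / (86400 s/day) = 1.34 days.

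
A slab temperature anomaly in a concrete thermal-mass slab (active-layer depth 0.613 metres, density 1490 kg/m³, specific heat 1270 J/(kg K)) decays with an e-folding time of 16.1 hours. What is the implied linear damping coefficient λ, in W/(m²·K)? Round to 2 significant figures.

20

Areal heat capacity C = ρ c_p D = 1490 × 1270 × 0.613 = 1.16×10^6 J/(m²·K).
τ = 16.1 hours = 58000 s.
λ = C / τ = 1.16×10^6 / 58000 = 20.0 W/(m²·K).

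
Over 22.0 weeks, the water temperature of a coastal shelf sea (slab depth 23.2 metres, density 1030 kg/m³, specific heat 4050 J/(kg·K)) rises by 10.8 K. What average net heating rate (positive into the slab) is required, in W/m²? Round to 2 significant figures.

Areal heat capacity C = ρ c_p D = 1030 × 4050 × 23.2 = 9.68×10^7 J m⁻² K⁻¹.
Required heat per unit area: Q = C ΔT = 9.68×10^7 × 10.8 = 1.05×10^9 J/m².
Flux F = Q / Δt = 1.05×10^9 / 1.33×10^7 s = 78.6 W/m².

79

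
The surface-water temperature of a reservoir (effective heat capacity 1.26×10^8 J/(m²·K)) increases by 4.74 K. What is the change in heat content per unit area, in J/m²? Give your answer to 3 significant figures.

5.97×10^8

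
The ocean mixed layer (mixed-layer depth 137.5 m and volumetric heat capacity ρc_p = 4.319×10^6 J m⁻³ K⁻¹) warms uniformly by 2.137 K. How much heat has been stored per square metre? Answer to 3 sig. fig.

1.27×10^9

Areal heat capacity C = ρc_p × D = 4.319×10^6 × 137.5 = 5.94×10^8 J m⁻² K⁻¹.
ΔQ = C ΔT = 5.94×10^8 × 2.137 = 1.27×10^9 J/m².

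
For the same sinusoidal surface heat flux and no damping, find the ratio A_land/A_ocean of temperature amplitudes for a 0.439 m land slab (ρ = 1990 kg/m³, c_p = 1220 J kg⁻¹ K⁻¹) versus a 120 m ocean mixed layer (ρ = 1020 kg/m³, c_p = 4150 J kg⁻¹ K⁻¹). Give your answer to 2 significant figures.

C_ocean = 1020 × 4150 × 120 = 5.08×10^8 J/(m²·K).
C_land = 1990 × 1220 × 0.439 = 1.07×10^6 J/(m²·K).
Undamped amplitude ∝ 1/C, so A_land/A_ocean = C_ocean/C_land = 477.

480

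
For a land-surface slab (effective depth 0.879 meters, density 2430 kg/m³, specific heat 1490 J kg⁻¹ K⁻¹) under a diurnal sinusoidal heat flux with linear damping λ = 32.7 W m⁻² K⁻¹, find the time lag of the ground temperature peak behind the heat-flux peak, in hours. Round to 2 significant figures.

Areal heat capacity C = ρ c_p D = 2430 × 1490 × 0.879 = 3.18×10^6 J m⁻² K⁻¹.
ω = 2π / 86400 s = 7.27×10^-5 s⁻¹.
Phase lag φ = arctan(Cω/λ) = arctan(231/32.7) = 1.43 rad.
Time lag = φ / ω = 1.43 / 7.27×10^-5 = 19700 s = 5.46 hours.

5.5 hours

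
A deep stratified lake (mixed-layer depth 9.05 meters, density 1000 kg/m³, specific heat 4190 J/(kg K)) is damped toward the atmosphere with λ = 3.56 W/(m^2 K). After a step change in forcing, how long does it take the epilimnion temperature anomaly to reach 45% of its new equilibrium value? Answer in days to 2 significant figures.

74 days

Areal heat capacity C = ρ c_p D = 1000 × 4190 × 9.05 = 3.79×10^7 J/(m²·K).
τ = C / λ = 3.79×10^7 / 3.56 = 1.07×10^7 s.
Fraction reached: 1 − e^(−t/τ) = 0.45 ⇒ t = −τ ln(1 − 0.45) = τ × 0.598.
t = 6.37×10^6 s = 73.7 days.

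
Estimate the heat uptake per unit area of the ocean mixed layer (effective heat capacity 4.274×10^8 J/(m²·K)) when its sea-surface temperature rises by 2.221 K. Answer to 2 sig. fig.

9.5×10^8

Areal heat capacity C = 4.274×10^8 J/(m²·K) (given).
ΔQ = C ΔT = 4.27×10^8 × 2.221 = 9.49×10^8 J/m².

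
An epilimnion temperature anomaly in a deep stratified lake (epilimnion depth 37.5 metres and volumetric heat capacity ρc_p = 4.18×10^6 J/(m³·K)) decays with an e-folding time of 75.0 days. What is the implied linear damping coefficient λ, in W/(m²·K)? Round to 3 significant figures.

Areal heat capacity C = ρc_p × D = 4.18×10^6 × 37.5 = 1.57×10^8 J m⁻² K⁻¹.
τ = 75.0 days = 6.48×10^6 s.
λ = C / τ = 1.57×10^8 / 6.48×10^6 = 24.2 W/(m²·K).

24.2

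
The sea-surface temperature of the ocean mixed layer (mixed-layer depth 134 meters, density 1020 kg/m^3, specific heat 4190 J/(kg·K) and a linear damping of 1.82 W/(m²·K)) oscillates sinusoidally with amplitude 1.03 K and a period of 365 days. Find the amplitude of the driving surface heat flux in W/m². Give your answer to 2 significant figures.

Areal heat capacity C = ρ c_p D = 1020 × 4190 × 134 = 5.73×10^8 J/(m^2 K).
ω = 2π / 3.15×10^7 s = 1.99×10^-7 s⁻¹.
√((Cω)² + λ²) = √((114)² + 1.82²) = 114 W/(m²·K).
F₀ = A × √((Cω)²+λ²) = 1.03 × 114 = 118 W/m².

120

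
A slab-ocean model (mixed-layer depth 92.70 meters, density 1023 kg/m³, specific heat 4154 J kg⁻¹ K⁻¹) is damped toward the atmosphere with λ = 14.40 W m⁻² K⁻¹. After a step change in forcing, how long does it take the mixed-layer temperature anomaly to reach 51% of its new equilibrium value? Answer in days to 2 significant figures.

230 days

Areal heat capacity C = ρ c_p D = 1023 × 4154 × 92.70 = 3.94×10^8 J m⁻² K⁻¹.
τ = C / λ = 3.94×10^8 / 14.40 = 2.74×10^7 s.
Fraction reached: 1 − e^(−t/τ) = 0.51 ⇒ t = −τ ln(1 − 0.51) = τ × 0.713.
t = 1.95×10^7 s = 226 days.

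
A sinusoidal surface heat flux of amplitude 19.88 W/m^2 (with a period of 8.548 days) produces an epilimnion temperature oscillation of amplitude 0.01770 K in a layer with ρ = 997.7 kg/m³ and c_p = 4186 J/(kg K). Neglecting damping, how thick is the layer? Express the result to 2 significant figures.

ω = 2π / 7.39×10^5 s = 8.51×10^-6 s⁻¹.
Required C = F₀ / (A ω) = 19.88 / (0.01770 × 8.51×10^-6) = 1.32×10^8 J/(m²·K).
D = C / (ρ c_p) = 1.32×10^8 / (997.7 × 4186) = 31.6 m.

32 m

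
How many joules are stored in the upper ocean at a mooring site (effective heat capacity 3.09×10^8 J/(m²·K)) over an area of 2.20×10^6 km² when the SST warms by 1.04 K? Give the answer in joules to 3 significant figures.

Areal heat capacity C = 3.09×10^8 J/(m²·K) (given).
Heat per unit area: q = C ΔT = 3.09×10^8 × 1.04 = 3.21×10^8 J/m².
Total heat: Q = q × A = 3.21×10^8 × (2.20×10^6 × 10⁶ m²) = 7.07×10^20 J.

7.07×10^20 J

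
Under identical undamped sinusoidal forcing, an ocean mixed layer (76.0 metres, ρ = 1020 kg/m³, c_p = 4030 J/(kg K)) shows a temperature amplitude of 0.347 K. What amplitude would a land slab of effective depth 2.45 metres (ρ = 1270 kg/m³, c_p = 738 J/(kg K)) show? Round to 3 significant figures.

C_ocean = 3.12×10^8 J/(m²·K); C_land = 2.30×10^6 J/(m²·K).
A ∝ 1/C ⇒ A_land = A_ocean × C_ocean/C_land = 0.347 × 136 = 47.2 K.

47.2 K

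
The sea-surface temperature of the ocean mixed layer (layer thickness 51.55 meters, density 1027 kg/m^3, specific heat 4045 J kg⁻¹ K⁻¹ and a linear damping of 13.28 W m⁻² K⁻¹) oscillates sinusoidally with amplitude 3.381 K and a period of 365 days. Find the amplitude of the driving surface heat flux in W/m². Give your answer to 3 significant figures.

Areal heat capacity C = ρ c_p D = 1027 × 4045 × 51.55 = 2.14×10^8 J m⁻² K⁻¹.
ω = 2π / 3.15×10^7 s = 1.99×10^-7 s⁻¹.
√((Cω)² + λ²) = √((42.7)² + 13.28²) = 44.7 W/(m²·K).
F₀ = A × √((Cω)²+λ²) = 3.381 × 44.7 = 151 W/m².

151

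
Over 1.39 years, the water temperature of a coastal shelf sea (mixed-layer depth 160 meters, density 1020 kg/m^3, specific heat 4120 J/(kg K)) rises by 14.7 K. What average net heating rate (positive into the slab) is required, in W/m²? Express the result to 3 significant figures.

225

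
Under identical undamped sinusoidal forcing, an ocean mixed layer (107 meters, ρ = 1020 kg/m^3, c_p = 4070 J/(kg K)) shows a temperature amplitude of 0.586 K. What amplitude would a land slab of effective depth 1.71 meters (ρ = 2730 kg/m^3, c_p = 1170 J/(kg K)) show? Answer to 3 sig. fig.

47.7 K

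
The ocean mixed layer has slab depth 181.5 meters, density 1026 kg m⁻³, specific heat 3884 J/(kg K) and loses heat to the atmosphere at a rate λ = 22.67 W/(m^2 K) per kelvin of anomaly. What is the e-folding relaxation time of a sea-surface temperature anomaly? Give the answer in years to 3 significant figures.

1.01 years

Areal heat capacity C = ρ c_p D = 1026 × 3884 × 181.5 = 7.23×10^8 J m⁻² K⁻¹.
Relaxation time τ = C / λ = 7.23×10^8 / 22.67 = 3.19×10^7 s.
In years: 3.19×10^7 s / (3.156×10^7 s/year) = 1.01 years.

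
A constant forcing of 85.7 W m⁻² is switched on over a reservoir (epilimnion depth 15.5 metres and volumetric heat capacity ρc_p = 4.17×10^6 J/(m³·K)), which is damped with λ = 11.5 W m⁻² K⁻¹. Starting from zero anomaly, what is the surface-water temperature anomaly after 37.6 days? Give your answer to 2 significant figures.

Areal heat capacity C = ρc_p × D = 4.17×10^6 × 15.5 = 6.46×10^7 J m⁻² K⁻¹.
τ = C / λ = 6.46×10^7 / 11.5 = 5.62×10^6 s.
Equilibrium anomaly ΔT_eq = F / λ = 85.7 / 11.5 = 7.45 K.
t = 37.6 days = 3.25×10^6 s, so t/τ = 0.578.
ΔT(t) = ΔT_eq (1 − e^(−t/τ)) = 7.45 × (1 − e^−0.578) = 3.27 K.

3.3 K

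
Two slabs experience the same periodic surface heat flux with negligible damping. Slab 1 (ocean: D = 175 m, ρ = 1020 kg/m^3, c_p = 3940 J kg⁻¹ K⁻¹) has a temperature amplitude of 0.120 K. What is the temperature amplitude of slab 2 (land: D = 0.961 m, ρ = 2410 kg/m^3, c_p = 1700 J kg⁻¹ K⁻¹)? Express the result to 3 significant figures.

21.4 K

C_ocean = 7.03×10^8 J/(m²·K); C_land = 3.94×10^6 J/(m²·K).
A ∝ 1/C ⇒ A_land = A_ocean × C_ocean/C_land = 0.120 × 179 = 21.4 K.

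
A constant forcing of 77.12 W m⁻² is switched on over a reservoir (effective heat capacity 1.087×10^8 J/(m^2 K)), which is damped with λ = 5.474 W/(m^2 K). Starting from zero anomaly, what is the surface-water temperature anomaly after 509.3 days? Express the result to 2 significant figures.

Areal heat capacity C = 1.087×10^8 J/(m^2 K) (given).
τ = C / λ = 1.09×10^8 / 5.474 = 1.99×10^7 s.
Equilibrium anomaly ΔT_eq = F / λ = 77.12 / 5.474 = 14.1 K.
t = 509.3 days = 4.40×10^7 s, so t/τ = 2.22.
ΔT(t) = ΔT_eq (1 − e^(−t/τ)) = 14.1 × (1 − e^−2.22) = 12.6 K.

13 K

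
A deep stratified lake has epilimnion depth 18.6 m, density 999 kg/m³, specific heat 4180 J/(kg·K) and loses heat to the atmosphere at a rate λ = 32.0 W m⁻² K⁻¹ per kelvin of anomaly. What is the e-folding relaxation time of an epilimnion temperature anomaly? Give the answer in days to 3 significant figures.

28.1 days

Areal heat capacity C = ρ c_p D = 999 × 4180 × 18.6 = 7.77×10^7 J m⁻² K⁻¹.
Relaxation time τ = C / λ = 7.77×10^7 / 32.0 = 2.43×10^6 s.
In days: 2.43×10^6 s / (86400 s/day) = 28.1 days.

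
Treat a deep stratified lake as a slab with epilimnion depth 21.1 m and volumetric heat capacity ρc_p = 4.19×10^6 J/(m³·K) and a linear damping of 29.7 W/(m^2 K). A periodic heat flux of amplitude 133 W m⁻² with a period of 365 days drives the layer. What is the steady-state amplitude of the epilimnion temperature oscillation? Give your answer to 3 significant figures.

Areal heat capacity C = ρc_p × D = 4.19×10^6 × 21.1 = 8.84×10^7 J/(m²·K).
Angular frequency ω = 2π / T = 2π / 3.15×10^7 s = 1.99×10^-7 s⁻¹.
√((Cω)² + λ²) = √((17.6)² + 29.7²) = 34.5 W/(m²·K).
Amplitude A = F₀ / √((Cω)²+λ²) = 133 / 34.5 = 3.85 K.

3.85 K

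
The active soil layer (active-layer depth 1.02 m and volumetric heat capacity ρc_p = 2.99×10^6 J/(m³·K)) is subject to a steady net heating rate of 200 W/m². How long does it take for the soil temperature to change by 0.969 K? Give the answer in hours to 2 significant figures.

4.1 hours

Areal heat capacity C = ρc_p × D = 2.99×10^6 × 1.02 = 3.05×10^6 J/(m²·K).
Time required: Δt = C ΔT / F = 3.05×10^6 × 0.969 / 200 = 14800 s.
In hours: 14800 s / (3600 s/hour) = 4.10 hours.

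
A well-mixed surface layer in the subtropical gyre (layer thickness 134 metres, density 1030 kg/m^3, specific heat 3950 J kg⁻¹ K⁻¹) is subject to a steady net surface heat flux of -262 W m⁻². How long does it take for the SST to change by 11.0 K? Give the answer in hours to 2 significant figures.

6400 hours

Areal heat capacity C = ρ c_p D = 1030 × 3950 × 134 = 5.45×10^8 J/(m^2 K).
Time required: Δt = C ΔT / F = 5.45×10^8 × -11.0 / -262 = 2.29×10^7 s.
In hours: 2.29×10^7 s / (3600 s/hour) = 6360 hours.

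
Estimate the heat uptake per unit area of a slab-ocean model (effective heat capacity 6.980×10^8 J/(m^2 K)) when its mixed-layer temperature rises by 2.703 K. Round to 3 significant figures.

1.89×10^9

Areal heat capacity C = 6.980×10^8 J/(m^2 K) (given).
ΔQ = C ΔT = 6.98×10^8 × 2.703 = 1.89×10^9 J/m².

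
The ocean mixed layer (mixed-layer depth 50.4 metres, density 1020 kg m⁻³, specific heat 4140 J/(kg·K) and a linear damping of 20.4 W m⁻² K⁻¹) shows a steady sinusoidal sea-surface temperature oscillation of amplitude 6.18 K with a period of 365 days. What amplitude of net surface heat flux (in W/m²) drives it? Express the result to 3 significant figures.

291

Areal heat capacity C = ρ c_p D = 1020 × 4140 × 50.4 = 2.13×10^8 J/(m²·K).
ω = 2π / 3.15×10^7 s = 1.99×10^-7 s⁻¹.
√((Cω)² + λ²) = √((42.4)² + 20.4²) = 47.1 W/(m²·K).
F₀ = A × √((Cω)²+λ²) = 6.18 × 47.1 = 291 W/m².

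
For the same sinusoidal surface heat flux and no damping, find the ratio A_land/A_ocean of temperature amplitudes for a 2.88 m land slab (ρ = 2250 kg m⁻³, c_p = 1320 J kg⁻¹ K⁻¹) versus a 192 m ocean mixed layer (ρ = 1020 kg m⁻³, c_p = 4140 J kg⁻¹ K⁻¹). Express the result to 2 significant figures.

C_ocean = 1020 × 4140 × 192 = 8.11×10^8 J/(m²·K).
C_land = 2250 × 1320 × 2.88 = 8.55×10^6 J/(m²·K).
Undamped amplitude ∝ 1/C, so A_land/A_ocean = C_ocean/C_land = 94.8.

95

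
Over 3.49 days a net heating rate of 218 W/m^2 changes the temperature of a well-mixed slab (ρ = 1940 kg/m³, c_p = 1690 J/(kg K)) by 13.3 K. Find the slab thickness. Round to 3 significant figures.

1.51 m

Heat input Q = F Δt = 218 × 3.02×10^5 s = 6.57×10^7 J/m².
Required areal heat capacity C = Q / ΔT = 4.94×10^6 J/(m²·K).
Depth D = C / (ρ c_p) = 4.94×10^6 / (1940 × 1690) = 1.51 m.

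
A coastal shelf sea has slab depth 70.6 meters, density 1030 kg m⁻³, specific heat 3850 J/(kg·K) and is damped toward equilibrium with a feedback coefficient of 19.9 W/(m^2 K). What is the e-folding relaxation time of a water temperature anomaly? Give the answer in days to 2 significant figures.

160 days

Areal heat capacity C = ρ c_p D = 1030 × 3850 × 70.6 = 2.80×10^8 J/(m²·K).
Relaxation time τ = C / λ = 2.80×10^8 / 19.9 = 1.41×10^7 s.
In days: 1.41×10^7 s / (86400 s/day) = 163 days.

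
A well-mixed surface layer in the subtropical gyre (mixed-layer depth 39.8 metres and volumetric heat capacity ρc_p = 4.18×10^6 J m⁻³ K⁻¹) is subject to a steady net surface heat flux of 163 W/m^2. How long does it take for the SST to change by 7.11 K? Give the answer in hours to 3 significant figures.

2020 hours

Areal heat capacity C = ρc_p × D = 4.18×10^6 × 39.8 = 1.66×10^8 J/(m²·K).
Time required: Δt = C ΔT / F = 1.66×10^8 × 7.11 / 163 = 7.26×10^6 s.
In hours: 7.26×10^6 s / (3600 s/hour) = 2020 hours.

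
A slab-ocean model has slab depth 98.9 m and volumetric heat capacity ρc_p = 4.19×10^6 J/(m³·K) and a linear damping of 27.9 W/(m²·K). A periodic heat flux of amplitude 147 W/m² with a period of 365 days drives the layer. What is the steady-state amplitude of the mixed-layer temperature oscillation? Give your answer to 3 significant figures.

1.69 K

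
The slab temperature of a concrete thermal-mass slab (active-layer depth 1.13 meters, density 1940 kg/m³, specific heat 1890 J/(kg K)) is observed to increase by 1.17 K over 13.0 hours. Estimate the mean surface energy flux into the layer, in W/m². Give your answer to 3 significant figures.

Areal heat capacity C = ρ c_p D = 1940 × 1890 × 1.13 = 4.14×10^6 J/(m^2 K).
Required heat per unit area: Q = C ΔT = 4.14×10^6 × 1.17 = 4.85×10^6 J/m².
Flux F = Q / Δt = 4.85×10^6 / 46800 s = 104 W/m².

104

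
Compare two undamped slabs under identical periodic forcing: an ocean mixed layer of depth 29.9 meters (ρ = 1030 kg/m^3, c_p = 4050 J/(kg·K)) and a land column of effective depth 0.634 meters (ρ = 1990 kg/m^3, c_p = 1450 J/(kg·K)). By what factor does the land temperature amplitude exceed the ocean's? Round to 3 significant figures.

68.2

C_ocean = 1030 × 4050 × 29.9 = 1.25×10^8 J/(m²·K).
C_land = 1990 × 1450 × 0.634 = 1.83×10^6 J/(m²·K).
Undamped amplitude ∝ 1/C, so A_land/A_ocean = C_ocean/C_land = 68.2.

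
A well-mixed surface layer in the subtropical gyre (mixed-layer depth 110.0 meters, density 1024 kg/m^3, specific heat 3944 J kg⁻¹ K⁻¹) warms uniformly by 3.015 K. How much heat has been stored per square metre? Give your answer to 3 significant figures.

1.34×10^9

Areal heat capacity C = ρ c_p D = 1024 × 3944 × 110.0 = 4.44×10^8 J m⁻² K⁻¹.
ΔQ = C ΔT = 4.44×10^8 × 3.015 = 1.34×10^9 J/m².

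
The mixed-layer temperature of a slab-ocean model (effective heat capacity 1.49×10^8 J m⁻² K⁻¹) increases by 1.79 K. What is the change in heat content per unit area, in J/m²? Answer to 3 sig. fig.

Areal heat capacity C = 1.49×10^8 J m⁻² K⁻¹ (given).
ΔQ = C ΔT = 1.49×10^8 × 1.79 = 2.67×10^8 J/m².

2.67×10^8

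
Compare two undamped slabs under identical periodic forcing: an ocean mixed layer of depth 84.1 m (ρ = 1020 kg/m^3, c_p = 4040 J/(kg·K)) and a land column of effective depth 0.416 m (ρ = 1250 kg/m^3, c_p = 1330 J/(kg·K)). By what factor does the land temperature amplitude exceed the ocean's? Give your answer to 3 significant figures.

501

C_ocean = 1020 × 4040 × 84.1 = 3.47×10^8 J/(m²·K).
C_land = 1250 × 1330 × 0.416 = 6.92×10^5 J/(m²·K).
Undamped amplitude ∝ 1/C, so A_land/A_ocean = C_ocean/C_land = 501.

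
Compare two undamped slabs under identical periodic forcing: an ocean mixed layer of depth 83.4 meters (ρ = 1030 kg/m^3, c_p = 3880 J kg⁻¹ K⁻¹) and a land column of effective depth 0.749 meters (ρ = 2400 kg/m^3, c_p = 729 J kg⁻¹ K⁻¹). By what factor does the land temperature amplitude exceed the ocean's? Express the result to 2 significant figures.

250

C_ocean = 1030 × 3880 × 83.4 = 3.33×10^8 J/(m²·K).
C_land = 2400 × 729 × 0.749 = 1.31×10^6 J/(m²·K).
Undamped amplitude ∝ 1/C, so A_land/A_ocean = C_ocean/C_land = 254.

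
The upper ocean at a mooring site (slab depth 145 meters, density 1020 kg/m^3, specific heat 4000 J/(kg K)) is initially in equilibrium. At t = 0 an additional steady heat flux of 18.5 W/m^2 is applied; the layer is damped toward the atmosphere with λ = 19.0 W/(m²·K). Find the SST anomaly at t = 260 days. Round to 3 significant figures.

Areal heat capacity C = ρ c_p D = 1020 × 4000 × 145 = 5.92×10^8 J/(m^2 K).
τ = C / λ = 5.92×10^8 / 19.0 = 3.11×10^7 s.
Equilibrium anomaly ΔT_eq = F / λ = 18.5 / 19.0 = 0.974 K.
t = 260 days = 2.25×10^7 s, so t/τ = 0.721.
ΔT(t) = ΔT_eq (1 − e^(−t/τ)) = 0.974 × (1 − e^−0.721) = 0.500 K.

0.500 K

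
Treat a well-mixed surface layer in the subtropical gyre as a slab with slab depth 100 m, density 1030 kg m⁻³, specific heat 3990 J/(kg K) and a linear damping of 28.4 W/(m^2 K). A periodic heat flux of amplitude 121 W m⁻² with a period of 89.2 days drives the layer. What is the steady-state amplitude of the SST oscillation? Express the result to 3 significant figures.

0.360 K

Areal heat capacity C = ρ c_p D = 1030 × 3990 × 100 = 4.11×10^8 J/(m²·K).
Angular frequency ω = 2π / T = 2π / 7.71×10^6 s = 8.15×10^-7 s⁻¹.
√((Cω)² + λ²) = √((335)² + 28.4²) = 336 W/(m²·K).
Amplitude A = F₀ / √((Cω)²+λ²) = 121 / 336 = 0.360 K.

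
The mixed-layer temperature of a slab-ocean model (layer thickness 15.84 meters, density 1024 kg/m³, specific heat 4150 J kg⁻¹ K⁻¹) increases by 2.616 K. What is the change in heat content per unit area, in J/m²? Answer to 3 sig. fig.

Areal heat capacity C = ρ c_p D = 1024 × 4150 × 15.84 = 6.73×10^7 J/(m^2 K).
ΔQ = C ΔT = 6.73×10^7 × 2.616 = 1.76×10^8 J/m².

1.76×10^8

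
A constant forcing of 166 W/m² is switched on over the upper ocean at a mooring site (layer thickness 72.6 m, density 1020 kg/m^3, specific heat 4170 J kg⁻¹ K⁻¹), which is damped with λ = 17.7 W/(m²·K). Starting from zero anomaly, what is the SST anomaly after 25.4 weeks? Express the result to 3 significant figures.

5.49 K

Areal heat capacity C = ρ c_p D = 1020 × 4170 × 72.6 = 3.09×10^8 J/(m²·K).
τ = C / λ = 3.09×10^8 / 17.7 = 1.74×10^7 s.
Equilibrium anomaly ΔT_eq = F / λ = 166 / 17.7 = 9.38 K.
t = 25.4 weeks = 1.54×10^7 s, so t/τ = 0.881.
ΔT(t) = ΔT_eq (1 − e^(−t/τ)) = 9.38 × (1 − e^−0.881) = 5.49 K.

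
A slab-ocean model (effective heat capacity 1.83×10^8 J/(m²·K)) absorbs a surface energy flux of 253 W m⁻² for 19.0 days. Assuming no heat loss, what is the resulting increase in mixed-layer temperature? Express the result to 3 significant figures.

Areal heat capacity C = 1.83×10^8 J/(m²·K) (given).
Net heat input Q = F Δt = 253 × (19.0 days × 86400 s/day) = 4.15×10^8 J/m².
ΔT = Q / C = 4.15×10^8 / 1.83×10^8 = 2.27 K.

2.27 K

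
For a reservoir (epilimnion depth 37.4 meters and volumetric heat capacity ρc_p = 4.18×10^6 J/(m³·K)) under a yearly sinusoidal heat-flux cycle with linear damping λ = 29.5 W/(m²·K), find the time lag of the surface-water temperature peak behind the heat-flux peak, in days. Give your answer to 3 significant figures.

47.2 days

Areal heat capacity C = ρc_p × D = 4.18×10^6 × 37.4 = 1.56×10^8 J m⁻² K⁻¹.
ω = 2π / 3.15×10^7 s = 1.99×10^-7 s⁻¹.
Phase lag φ = arctan(Cω/λ) = arctan(31.1/29.5) = 0.813 rad.
Time lag = φ / ω = 0.813 / 1.99×10^-7 = 4.08×10^6 s = 47.2 days.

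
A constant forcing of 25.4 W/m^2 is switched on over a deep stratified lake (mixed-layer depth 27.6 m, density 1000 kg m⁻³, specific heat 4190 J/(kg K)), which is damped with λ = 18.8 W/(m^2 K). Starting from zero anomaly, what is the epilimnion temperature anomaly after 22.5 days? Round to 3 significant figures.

0.366 K

Areal heat capacity C = ρ c_p D = 1000 × 4190 × 27.6 = 1.16×10^8 J/(m^2 K).
τ = C / λ = 1.16×10^8 / 18.8 = 6.15×10^6 s.
Equilibrium anomaly ΔT_eq = F / λ = 25.4 / 18.8 = 1.35 K.
t = 22.5 days = 1.94×10^6 s, so t/τ = 0.316.
ΔT(t) = ΔT_eq (1 − e^(−t/τ)) = 1.35 × (1 − e^−0.316) = 0.366 K.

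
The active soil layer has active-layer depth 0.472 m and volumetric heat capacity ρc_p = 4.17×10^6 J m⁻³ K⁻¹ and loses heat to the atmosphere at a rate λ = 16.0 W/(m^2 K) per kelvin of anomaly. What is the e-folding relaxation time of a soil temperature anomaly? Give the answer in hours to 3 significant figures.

Areal heat capacity C = ρc_p × D = 4.17×10^6 × 0.472 = 1.97×10^6 J/(m^2 K).
Relaxation time τ = C / λ = 1.97×10^6 / 16.0 = 1.23×10^5 s.
In hours: 1.23×10^5 s / (3600 s/hour) = 34.2 hours.

34.2 hours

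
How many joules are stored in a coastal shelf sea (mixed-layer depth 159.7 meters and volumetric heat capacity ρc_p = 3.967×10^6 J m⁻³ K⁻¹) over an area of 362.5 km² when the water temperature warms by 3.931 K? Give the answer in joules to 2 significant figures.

9.0×10^17 J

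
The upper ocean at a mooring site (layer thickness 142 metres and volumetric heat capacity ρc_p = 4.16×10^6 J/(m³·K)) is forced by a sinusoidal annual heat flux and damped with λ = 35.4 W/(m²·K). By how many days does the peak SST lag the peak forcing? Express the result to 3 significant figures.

74.3 days

Areal heat capacity C = ρc_p × D = 4.16×10^6 × 142 = 5.91×10^8 J m⁻² K⁻¹.
ω = 2π / 3.15×10^7 s = 1.99×10^-7 s⁻¹.
Phase lag φ = arctan(Cω/λ) = arctan(118/35.4) = 1.28 rad.
Time lag = φ / ω = 1.28 / 1.99×10^-7 = 6.42×10^6 s = 74.3 days.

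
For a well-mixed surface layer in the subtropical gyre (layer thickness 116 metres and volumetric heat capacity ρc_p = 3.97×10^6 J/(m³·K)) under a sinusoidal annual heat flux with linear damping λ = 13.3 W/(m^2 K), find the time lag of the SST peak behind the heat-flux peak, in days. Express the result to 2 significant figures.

Areal heat capacity C = ρc_p × D = 3.97×10^6 × 116 = 4.61×10^8 J/(m²·K).
ω = 2π / 3.15×10^7 s = 1.99×10^-7 s⁻¹.
Phase lag φ = arctan(Cω/λ) = arctan(91.8/13.3) = 1.43 rad.
Time lag = φ / ω = 1.43 / 1.99×10^-7 = 7.16×10^6 s = 82.9 days.

83 days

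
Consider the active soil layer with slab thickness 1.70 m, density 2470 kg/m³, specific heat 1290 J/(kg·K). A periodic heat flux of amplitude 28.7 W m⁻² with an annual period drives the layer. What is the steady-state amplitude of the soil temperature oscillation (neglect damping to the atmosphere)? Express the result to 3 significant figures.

Areal heat capacity C = ρ c_p D = 2470 × 1290 × 1.70 = 5.42×10^6 J/(m²·K).
Angular frequency ω = 2π / T = 2π / 3.15×10^7 s = 1.99×10^-7 s⁻¹.
Cω = 5.42×10^6 × 1.99×10^-7 = 1.08 W/(m²·K).
Amplitude A = F₀ / (Cω) = 28.7 / 1.08 = 26.6 K.

26.6 K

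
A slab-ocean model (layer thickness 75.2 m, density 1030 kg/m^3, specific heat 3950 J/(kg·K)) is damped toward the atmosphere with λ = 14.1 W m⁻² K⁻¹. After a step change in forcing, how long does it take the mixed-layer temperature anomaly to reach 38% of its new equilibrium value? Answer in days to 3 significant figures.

Areal heat capacity C = ρ c_p D = 1030 × 3950 × 75.2 = 3.06×10^8 J/(m^2 K).
τ = C / λ = 3.06×10^8 / 14.1 = 2.17×10^7 s.
Fraction reached: 1 − e^(−t/τ) = 0.38 ⇒ t = −τ ln(1 − 0.38) = τ × 0.478.
t = 1.04×10^7 s = 120 days.

120 days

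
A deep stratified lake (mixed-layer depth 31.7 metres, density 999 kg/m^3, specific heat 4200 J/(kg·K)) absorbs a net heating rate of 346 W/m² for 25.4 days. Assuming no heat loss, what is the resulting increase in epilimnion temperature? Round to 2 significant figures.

5.7 K

Areal heat capacity C = ρ c_p D = 999 × 4200 × 31.7 = 1.33×10^8 J m⁻² K⁻¹.
Net heat input Q = F Δt = 346 × (25.4 days × 86400 s/day) = 7.59×10^8 J/m².
ΔT = Q / C = 7.59×10^8 / 1.33×10^8 = 5.71 K.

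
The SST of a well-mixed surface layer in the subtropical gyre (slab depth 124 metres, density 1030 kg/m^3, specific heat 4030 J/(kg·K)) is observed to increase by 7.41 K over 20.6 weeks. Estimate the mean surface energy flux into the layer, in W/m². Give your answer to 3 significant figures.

Areal heat capacity C = ρ c_p D = 1030 × 4030 × 124 = 5.15×10^8 J m⁻² K⁻¹.
Required heat per unit area: Q = C ΔT = 5.15×10^8 × 7.41 = 3.81×10^9 J/m².
Flux F = Q / Δt = 3.81×10^9 / 1.25×10^7 s = 306 W/m².

306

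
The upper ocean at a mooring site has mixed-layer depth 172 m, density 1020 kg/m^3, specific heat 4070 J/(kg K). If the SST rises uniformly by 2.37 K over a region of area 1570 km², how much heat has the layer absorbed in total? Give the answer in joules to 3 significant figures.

Areal heat capacity C = ρ c_p D = 1020 × 4070 × 172 = 7.14×10^8 J/(m²·K).
Heat per unit area: q = C ΔT = 7.14×10^8 × 2.37 = 1.69×10^9 J/m².
Total heat: Q = q × A = 1.69×10^9 × (1570 × 10⁶ m²) = 2.66×10^18 J.

2.66×10^18 J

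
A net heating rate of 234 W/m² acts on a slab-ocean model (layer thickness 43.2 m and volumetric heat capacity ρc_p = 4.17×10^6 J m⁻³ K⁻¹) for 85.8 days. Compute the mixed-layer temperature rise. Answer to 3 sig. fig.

Areal heat capacity C = ρc_p × D = 4.17×10^6 × 43.2 = 1.80×10^8 J/(m^2 K).
Net heat input Q = F Δt = 234 × (85.8 days × 86400 s/day) = 1.73×10^9 J/m².
ΔT = Q / C = 1.73×10^9 / 1.80×10^8 = 9.63 K.

9.63 K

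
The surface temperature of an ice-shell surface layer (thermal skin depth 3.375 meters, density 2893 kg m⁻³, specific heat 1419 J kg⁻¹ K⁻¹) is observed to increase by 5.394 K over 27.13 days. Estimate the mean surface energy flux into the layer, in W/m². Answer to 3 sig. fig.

31.9

Areal heat capacity C = ρ c_p D = 2893 × 1419 × 3.375 = 1.39×10^7 J m⁻² K⁻¹.
Required heat per unit area: Q = C ΔT = 1.39×10^7 × 5.394 = 7.47×10^7 J/m².
Flux F = Q / Δt = 7.47×10^7 / 2.34×10^6 s = 31.9 W/m².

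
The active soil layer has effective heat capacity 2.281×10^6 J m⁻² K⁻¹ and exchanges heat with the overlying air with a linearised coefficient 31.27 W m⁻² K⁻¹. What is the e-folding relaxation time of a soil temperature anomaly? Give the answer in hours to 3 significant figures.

Areal heat capacity C = 2.281×10^6 J m⁻² K⁻¹ (given).
Relaxation time τ = C / λ = 2.28×10^6 / 31.27 = 72900 s.
In hours: 72900 s / (3600 s/hour) = 20.3 hours.

20.3 hours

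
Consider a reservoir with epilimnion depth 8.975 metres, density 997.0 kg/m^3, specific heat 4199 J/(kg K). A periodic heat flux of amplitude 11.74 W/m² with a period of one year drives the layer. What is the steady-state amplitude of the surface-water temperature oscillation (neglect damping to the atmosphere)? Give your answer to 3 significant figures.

1.57 K

Areal heat capacity C = ρ c_p D = 997.0 × 4199 × 8.975 = 3.76×10^7 J m⁻² K⁻¹.
Angular frequency ω = 2π / T = 2π / 3.15×10^7 s = 1.99×10^-7 s⁻¹.
Cω = 3.76×10^7 × 1.99×10^-7 = 7.49 W/(m²·K).
Amplitude A = F₀ / (Cω) = 11.74 / 7.49 = 1.57 K.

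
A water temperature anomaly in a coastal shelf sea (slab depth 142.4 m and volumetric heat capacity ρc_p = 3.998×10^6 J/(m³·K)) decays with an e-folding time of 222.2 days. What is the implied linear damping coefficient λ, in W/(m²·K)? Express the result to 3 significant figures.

29.7

Areal heat capacity C = ρc_p × D = 3.998×10^6 × 142.4 = 5.69×10^8 J/(m²·K).
τ = 222.2 days = 1.92×10^7 s.
λ = C / τ = 5.69×10^8 / 1.92×10^7 = 29.7 W/(m²·K).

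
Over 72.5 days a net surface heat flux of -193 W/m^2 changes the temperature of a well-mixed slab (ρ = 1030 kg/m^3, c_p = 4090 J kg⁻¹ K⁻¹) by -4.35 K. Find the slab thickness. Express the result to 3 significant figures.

66.0 m

Heat input Q = F Δt = -193 × 6.26×10^6 s = -1.21×10^9 J/m².
Required areal heat capacity C = Q / ΔT = 2.78×10^8 J/(m²·K).
Depth D = C / (ρ c_p) = 2.78×10^8 / (1030 × 4090) = 66.0 m.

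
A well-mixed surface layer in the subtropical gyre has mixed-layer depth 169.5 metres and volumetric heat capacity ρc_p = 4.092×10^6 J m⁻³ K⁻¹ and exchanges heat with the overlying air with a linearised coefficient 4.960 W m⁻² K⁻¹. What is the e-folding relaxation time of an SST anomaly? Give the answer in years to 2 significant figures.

Areal heat capacity C = ρc_p × D = 4.092×10^6 × 169.5 = 6.94×10^8 J/(m²·K).
Relaxation time τ = C / λ = 6.94×10^8 / 4.960 = 1.40×10^8 s.
In years: 1.40×10^8 s / (3.156×10^7 s/year) = 4.43 years.

4.4 years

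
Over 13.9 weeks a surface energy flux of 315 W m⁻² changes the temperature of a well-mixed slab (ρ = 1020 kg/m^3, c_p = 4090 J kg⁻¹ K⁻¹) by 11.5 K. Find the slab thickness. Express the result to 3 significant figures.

Heat input Q = F Δt = 315 × 8.41×10^6 s = 2.65×10^9 J/m².
Required areal heat capacity C = Q / ΔT = 2.30×10^8 J/(m²·K).
Depth D = C / (ρ c_p) = 2.30×10^8 / (1020 × 4090) = 55.2 m.

55.2 m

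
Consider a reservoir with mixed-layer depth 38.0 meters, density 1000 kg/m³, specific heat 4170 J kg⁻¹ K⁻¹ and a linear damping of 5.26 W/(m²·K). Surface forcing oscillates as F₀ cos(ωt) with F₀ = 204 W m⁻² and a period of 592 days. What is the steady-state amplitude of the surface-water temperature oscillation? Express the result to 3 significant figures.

10.1 K

Areal heat capacity C = ρ c_p D = 1000 × 4170 × 38.0 = 1.58×10^8 J/(m^2 K).
Angular frequency ω = 2π / T = 2π / 5.11×10^7 s = 1.23×10^-7 s⁻¹.
√((Cω)² + λ²) = √((19.5)² + 5.26²) = 20.2 W/(m²·K).
Amplitude A = F₀ / √((Cω)²+λ²) = 204 / 20.2 = 10.1 K.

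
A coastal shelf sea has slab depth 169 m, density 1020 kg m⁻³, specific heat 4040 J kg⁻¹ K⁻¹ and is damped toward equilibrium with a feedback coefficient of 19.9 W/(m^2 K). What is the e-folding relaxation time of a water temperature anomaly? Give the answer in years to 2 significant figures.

1.1 years

Areal heat capacity C = ρ c_p D = 1020 × 4040 × 169 = 6.96×10^8 J/(m^2 K).
Relaxation time τ = C / λ = 6.96×10^8 / 19.9 = 3.50×10^7 s.
In years: 3.50×10^7 s / (3.156×10^7 s/year) = 1.11 years.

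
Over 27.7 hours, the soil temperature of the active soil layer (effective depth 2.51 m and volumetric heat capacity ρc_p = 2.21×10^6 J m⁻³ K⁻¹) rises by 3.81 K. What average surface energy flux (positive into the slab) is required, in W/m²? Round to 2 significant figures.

Areal heat capacity C = ρc_p × D = 2.21×10^6 × 2.51 = 5.55×10^6 J m⁻² K⁻¹.
Required heat per unit area: Q = C ΔT = 5.55×10^6 × 3.81 = 2.11×10^7 J/m².
Flux F = Q / Δt = 2.11×10^7 / 99700 s = 212 W/m².

210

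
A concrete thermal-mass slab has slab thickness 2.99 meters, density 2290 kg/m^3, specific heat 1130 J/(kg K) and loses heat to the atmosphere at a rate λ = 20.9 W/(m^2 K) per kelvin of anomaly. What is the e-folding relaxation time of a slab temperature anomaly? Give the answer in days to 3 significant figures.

Areal heat capacity C = ρ c_p D = 2290 × 1130 × 2.99 = 7.74×10^6 J/(m^2 K).
Relaxation time τ = C / λ = 7.74×10^6 / 20.9 = 3.70×10^5 s.
In days: 3.70×10^5 s / (86400 s/day) = 4.28 days.

4.28 days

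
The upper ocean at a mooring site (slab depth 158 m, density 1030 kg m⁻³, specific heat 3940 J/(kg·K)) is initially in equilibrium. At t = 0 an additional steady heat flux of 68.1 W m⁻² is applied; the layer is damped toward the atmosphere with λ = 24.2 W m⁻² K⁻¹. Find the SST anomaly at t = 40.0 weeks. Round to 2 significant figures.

1.7 K

Areal heat capacity C = ρ c_p D = 1030 × 3940 × 158 = 6.41×10^8 J m⁻² K⁻¹.
τ = C / λ = 6.41×10^8 / 24.2 = 2.65×10^7 s.
Equilibrium anomaly ΔT_eq = F / λ = 68.1 / 24.2 = 2.81 K.
t = 40.0 weeks = 2.42×10^7 s, so t/τ = 0.913.
ΔT(t) = ΔT_eq (1 − e^(−t/τ)) = 2.81 × (1 − e^−0.913) = 1.68 K.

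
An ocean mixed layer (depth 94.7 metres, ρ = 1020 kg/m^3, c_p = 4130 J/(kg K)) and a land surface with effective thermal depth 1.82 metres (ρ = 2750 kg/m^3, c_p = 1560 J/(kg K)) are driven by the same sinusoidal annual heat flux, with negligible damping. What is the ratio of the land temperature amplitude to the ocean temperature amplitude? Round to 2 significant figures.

C_ocean = 1020 × 4130 × 94.7 = 3.99×10^8 J/(m²·K).
C_land = 2750 × 1560 × 1.82 = 7.81×10^6 J/(m²·K).
Undamped amplitude ∝ 1/C, so A_land/A_ocean = C_ocean/C_land = 51.1.

51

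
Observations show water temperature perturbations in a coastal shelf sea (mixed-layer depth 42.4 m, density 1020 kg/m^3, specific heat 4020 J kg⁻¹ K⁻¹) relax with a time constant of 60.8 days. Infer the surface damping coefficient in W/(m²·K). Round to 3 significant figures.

33.1

Areal heat capacity C = ρ c_p D = 1020 × 4020 × 42.4 = 1.74×10^8 J m⁻² K⁻¹.
τ = 60.8 days = 5.25×10^6 s.
λ = C / τ = 1.74×10^8 / 5.25×10^6 = 33.1 W/(m²·K).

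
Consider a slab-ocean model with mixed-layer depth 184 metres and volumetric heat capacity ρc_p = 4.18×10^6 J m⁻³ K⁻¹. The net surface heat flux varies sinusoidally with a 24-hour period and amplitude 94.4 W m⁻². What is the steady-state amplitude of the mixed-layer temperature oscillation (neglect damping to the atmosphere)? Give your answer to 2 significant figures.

Areal heat capacity C = ρc_p × D = 4.18×10^6 × 184 = 7.69×10^8 J/(m²·K).
Angular frequency ω = 2π / T = 2π / 86400 s = 7.27×10^-5 s⁻¹.
Cω = 7.69×10^8 × 7.27×10^-5 = 55900 W/(m²·K).
Amplitude A = F₀ / (Cω) = 94.4 / 55900 = 0.00169 K.

0.0017 K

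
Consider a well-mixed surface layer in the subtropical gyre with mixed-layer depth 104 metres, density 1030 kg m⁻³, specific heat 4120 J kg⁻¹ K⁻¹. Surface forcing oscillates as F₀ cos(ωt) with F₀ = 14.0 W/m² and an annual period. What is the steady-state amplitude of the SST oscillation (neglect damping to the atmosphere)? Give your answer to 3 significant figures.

0.159 K

Areal heat capacity C = ρ c_p D = 1030 × 4120 × 104 = 4.41×10^8 J/(m²·K).
Angular frequency ω = 2π / T = 2π / 3.15×10^7 s = 1.99×10^-7 s⁻¹.
Cω = 4.41×10^8 × 1.99×10^-7 = 87.9 W/(m²·K).
Amplitude A = F₀ / (Cω) = 14.0 / 87.9 = 0.159 K.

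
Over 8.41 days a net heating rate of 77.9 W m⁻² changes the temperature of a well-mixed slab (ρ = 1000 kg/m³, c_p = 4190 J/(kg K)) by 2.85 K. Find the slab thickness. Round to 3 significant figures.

4.74 m

Heat input Q = F Δt = 77.9 × 7.27×10^5 s = 5.66×10^7 J/m².
Required areal heat capacity C = Q / ΔT = 1.99×10^7 J/(m²·K).
Depth D = C / (ρ c_p) = 1.99×10^7 / (1000 × 4190) = 4.74 m.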